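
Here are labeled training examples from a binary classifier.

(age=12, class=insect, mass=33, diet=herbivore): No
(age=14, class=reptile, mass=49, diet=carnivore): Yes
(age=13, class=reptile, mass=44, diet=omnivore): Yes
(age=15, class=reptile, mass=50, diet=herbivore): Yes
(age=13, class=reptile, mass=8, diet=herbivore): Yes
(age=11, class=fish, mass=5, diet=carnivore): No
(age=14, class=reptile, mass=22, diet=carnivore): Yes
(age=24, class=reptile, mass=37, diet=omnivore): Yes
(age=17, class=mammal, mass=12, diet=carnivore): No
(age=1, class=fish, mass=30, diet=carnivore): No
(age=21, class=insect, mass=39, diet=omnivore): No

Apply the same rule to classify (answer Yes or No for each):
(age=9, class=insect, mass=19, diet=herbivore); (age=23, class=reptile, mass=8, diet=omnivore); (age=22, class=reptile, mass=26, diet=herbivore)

No, Yes, Yes

The common property of the 'Yes' items is: class is reptile. No 'No' item has it.
(age=9, class=insect, mass=19, diet=herbivore): class is insect — lacks this property, so No.
(age=23, class=reptile, mass=8, diet=omnivore): class is reptile — fits, so Yes.
(age=22, class=reptile, mass=26, diet=herbivore): class is reptile — fits, so Yes.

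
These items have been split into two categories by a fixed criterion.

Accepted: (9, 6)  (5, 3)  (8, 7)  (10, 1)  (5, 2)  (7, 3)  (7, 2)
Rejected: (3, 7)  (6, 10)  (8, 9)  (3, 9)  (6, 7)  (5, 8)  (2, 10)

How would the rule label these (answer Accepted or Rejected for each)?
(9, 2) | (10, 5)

Accepted, Accepted

The common property of the 'Accepted' items is: first > second. No 'Rejected' item has it.
Accepted: (9, 2), since 9 > 2. Accepted: (10, 5), since 10 > 5.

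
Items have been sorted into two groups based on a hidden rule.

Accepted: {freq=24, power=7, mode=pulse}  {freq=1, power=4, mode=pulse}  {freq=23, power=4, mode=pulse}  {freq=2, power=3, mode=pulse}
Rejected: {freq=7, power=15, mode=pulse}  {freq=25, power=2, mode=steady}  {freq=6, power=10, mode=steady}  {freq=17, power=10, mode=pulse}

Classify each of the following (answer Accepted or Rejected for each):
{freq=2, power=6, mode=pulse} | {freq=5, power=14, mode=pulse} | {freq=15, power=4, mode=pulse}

One predicate separates the groups cleanly: mode is pulse AND power ≤ 7.

Accepted, Rejected, Accepted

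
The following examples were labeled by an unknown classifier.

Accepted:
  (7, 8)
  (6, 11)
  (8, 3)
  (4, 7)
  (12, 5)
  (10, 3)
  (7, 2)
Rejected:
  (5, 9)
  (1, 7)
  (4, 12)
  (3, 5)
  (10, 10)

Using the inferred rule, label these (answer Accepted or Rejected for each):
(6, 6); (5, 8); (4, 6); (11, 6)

Rejected, Accepted, Rejected, Accepted

Comparing the two groups points to one rule — sum is odd.
(6, 6): 6+6 = 12, does not fit → Rejected.
(5, 8): 5+8 = 13, meets the rule → Accepted.
(4, 6): 4+6 = 10, does not fit → Rejected.
(11, 6): 11+6 = 17, meets the rule → Accepted.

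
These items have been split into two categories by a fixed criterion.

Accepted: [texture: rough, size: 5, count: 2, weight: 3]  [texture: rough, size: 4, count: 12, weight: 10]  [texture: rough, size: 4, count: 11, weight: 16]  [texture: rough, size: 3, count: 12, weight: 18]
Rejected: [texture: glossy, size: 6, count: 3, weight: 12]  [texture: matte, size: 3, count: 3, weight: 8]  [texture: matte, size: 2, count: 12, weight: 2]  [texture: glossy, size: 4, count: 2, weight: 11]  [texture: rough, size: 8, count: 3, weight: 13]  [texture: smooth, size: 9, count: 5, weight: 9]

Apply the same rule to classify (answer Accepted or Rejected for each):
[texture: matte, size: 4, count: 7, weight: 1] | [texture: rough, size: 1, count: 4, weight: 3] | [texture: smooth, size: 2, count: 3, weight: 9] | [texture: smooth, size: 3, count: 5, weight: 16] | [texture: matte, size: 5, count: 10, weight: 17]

The common property of the 'Accepted' items is: texture is rough AND size ≤ 5. No 'Rejected' item has it.
[texture: matte, size: 4, count: 7, weight: 1]: Rejected (texture is matte, size = 4).
[texture: rough, size: 1, count: 4, weight: 3]: Accepted (texture is rough, size = 1).
[texture: smooth, size: 2, count: 3, weight: 9]: Rejected (texture is smooth, size = 2).
[texture: smooth, size: 3, count: 5, weight: 16]: Rejected (texture is smooth, size = 3).
[texture: matte, size: 5, count: 10, weight: 17]: Rejected (texture is matte, size = 5).

Rejected, Accepted, Rejected, Rejected, Rejected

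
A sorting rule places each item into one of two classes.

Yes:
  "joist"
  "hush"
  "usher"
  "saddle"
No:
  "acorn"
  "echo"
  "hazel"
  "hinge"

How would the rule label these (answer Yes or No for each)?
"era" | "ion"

No, No

The distinguishing property — contains 's' — holds for all the 'Yes' cases and none of the 'No' cases.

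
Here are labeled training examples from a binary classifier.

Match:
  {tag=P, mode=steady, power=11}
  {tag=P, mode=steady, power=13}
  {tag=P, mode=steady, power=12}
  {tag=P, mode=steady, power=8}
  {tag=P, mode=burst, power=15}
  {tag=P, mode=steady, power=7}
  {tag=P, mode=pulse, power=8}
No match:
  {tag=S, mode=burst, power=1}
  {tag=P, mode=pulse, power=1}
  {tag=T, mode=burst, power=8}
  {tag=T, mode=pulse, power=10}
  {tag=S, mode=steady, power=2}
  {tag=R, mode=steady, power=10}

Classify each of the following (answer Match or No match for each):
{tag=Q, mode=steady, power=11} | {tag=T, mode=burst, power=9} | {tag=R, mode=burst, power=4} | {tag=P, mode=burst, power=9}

The common property of the 'Match' items is: tag is P AND power ≥ 2. No 'No match' item has it.

No match, No match, No match, Match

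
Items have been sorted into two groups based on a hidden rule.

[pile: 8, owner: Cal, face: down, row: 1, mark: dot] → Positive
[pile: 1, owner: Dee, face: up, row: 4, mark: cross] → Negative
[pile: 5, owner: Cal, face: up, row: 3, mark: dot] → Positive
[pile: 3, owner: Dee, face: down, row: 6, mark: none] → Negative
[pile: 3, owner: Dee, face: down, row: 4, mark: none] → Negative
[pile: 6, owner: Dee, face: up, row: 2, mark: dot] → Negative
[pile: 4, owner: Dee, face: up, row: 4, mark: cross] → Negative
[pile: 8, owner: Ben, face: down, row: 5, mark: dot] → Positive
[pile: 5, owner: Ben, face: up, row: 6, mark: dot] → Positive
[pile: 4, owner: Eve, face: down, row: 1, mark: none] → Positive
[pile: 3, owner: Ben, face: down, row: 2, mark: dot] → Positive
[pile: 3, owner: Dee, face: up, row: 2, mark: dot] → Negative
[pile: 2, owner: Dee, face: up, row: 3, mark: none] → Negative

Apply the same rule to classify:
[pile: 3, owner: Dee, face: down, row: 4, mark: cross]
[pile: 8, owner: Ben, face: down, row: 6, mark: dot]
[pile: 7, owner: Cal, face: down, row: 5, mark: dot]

Negative, Positive, Positive

One predicate separates the groups cleanly: owner is not Dee.
[pile: 3, owner: Dee, face: down, row: 4, mark: cross] — owner is Dee, hence Negative.
[pile: 8, owner: Ben, face: down, row: 6, mark: dot] — owner is Ben, hence Positive.
[pile: 7, owner: Cal, face: down, row: 5, mark: dot] — owner is Cal, hence Positive.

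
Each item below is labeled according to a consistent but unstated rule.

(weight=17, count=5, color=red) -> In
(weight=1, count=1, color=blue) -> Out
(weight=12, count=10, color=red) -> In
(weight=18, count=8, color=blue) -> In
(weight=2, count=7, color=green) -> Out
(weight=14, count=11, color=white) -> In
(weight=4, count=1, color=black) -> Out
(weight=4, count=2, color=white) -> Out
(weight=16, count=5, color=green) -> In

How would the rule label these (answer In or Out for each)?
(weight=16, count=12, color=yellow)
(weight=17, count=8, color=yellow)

In, In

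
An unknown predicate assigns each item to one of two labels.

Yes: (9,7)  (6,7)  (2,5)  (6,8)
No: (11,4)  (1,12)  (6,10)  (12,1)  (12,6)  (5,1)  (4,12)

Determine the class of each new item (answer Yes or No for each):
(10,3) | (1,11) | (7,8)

One predicate separates the groups cleanly: |first − second| ≤ 3.

No, No, Yes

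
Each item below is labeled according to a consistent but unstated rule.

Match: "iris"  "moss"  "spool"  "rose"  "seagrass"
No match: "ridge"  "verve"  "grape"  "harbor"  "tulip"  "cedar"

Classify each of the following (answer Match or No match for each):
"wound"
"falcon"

One predicate separates the groups cleanly: contains 's'.
"wound" — no 's', hence No match.
"falcon" — no 's', hence No match.

No match, No match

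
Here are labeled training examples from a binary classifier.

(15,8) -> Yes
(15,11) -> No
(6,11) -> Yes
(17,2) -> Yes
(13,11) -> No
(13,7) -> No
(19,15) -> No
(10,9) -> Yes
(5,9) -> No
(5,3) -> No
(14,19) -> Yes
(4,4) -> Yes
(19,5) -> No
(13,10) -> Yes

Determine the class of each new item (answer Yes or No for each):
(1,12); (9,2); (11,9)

Yes, Yes, No

The distinguishing property — product is even — holds for all the 'Yes' cases and none of the 'No' cases.
Yes: (1,12), since 1·12 = 12. Yes: (9,2), since 9·2 = 18. No: (11,9), since 11·9 = 99.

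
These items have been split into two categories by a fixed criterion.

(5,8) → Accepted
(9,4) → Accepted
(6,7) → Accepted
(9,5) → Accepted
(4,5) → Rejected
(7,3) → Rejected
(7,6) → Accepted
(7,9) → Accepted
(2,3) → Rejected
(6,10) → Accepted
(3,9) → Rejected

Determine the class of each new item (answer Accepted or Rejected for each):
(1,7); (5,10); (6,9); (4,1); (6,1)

Rejected, Accepted, Accepted, Rejected, Rejected

The classifier is using: sum ≥ 13.
(1,7): 1+7 = 8, lacks this property → Rejected. (5,10): 5+10 = 15, passes → Accepted. (6,9): 6+9 = 15, passes → Accepted. (4,1): 4+1 = 5, lacks this property → Rejected. (6,1): 6+1 = 7, lacks this property → Rejected.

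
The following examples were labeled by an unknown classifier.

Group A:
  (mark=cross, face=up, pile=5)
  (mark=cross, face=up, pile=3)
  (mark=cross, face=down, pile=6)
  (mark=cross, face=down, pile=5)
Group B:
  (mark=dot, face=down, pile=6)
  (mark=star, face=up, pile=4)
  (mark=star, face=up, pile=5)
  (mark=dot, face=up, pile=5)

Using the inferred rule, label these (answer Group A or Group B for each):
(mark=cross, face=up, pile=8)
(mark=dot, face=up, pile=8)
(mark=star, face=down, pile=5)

Group A, Group B, Group B

Every 'Group A' example satisfies: mark is cross. None of the 'Group B' examples do.
Group A: (mark=cross, face=up, pile=8), since mark is cross. Group B: (mark=dot, face=up, pile=8), since mark is dot. Group B: (mark=star, face=down, pile=5), since mark is star.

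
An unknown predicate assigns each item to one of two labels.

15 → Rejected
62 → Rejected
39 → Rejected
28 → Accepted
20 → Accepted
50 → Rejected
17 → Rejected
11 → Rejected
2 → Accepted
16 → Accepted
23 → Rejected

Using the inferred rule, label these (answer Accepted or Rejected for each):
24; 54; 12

Accepted, Rejected, Accepted

All 'Accepted' examples share one property — even AND at most 28 — and every 'Rejected' example lacks it.
24 — 24 is even, 24 ≤ 28, hence Accepted. 54 — 54 is even, 54 > 28, hence Rejected. 12 — 12 is even, 12 ≤ 28, hence Accepted.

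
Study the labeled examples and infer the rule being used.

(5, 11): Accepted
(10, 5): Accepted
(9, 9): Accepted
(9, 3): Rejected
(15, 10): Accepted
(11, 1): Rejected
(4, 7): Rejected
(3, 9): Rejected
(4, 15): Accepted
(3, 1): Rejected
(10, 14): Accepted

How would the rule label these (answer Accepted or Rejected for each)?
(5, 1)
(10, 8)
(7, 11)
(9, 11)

Rejected, Accepted, Accepted, Accepted

All 'Accepted' examples share one property — sum ≥ 15 — and every 'Rejected' example lacks it.
(5, 1): 5+1 = 6 — does not satisfy this, so Rejected. (10, 8): 10+8 = 18 — passes, so Accepted. (7, 11): 7+11 = 18 — passes, so Accepted. (9, 11): 9+11 = 20 — passes, so Accepted.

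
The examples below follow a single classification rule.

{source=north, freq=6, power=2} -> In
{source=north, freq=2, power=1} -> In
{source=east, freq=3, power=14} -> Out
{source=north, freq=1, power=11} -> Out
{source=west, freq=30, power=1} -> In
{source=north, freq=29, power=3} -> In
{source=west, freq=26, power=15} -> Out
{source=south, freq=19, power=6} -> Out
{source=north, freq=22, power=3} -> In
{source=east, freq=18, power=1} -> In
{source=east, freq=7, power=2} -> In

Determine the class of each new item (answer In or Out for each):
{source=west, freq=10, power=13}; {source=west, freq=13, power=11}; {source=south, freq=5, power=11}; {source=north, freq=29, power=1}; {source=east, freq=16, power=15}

Out, Out, Out, In, Out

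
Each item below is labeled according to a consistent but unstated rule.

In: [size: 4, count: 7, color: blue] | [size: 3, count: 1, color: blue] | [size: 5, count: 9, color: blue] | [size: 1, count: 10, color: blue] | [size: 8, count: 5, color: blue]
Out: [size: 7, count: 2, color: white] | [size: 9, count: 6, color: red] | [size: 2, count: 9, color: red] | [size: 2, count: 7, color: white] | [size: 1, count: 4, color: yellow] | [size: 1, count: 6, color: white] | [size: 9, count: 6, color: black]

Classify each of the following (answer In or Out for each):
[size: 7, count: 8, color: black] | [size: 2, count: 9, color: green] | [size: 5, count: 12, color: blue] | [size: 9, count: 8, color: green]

All 'In' examples share one property — color is blue — and every 'Out' example lacks it.
[size: 7, count: 8, color: black]: color is black, does not fit → Out.
[size: 2, count: 9, color: green]: color is green, does not fit → Out.
[size: 5, count: 12, color: blue]: color is blue, has this property → In.
[size: 9, count: 8, color: green]: color is green, does not fit → Out.

Out, Out, In, Out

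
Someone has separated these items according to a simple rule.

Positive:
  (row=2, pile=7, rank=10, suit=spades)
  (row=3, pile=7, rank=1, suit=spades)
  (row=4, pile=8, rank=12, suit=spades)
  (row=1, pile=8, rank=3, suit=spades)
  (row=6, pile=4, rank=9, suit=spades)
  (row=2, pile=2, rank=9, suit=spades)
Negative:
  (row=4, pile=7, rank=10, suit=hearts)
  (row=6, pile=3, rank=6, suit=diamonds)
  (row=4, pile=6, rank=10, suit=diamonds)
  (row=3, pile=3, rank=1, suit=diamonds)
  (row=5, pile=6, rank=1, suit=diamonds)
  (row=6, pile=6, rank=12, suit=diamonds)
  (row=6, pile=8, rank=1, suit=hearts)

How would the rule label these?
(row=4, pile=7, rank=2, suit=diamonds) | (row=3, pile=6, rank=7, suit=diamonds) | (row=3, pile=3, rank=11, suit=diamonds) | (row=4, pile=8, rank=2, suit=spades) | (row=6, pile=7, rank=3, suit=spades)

Negative, Negative, Negative, Positive, Positive

Looking at the examples, the only property every 'Positive' case has and every 'Negative' case lacks is: suit is spades.
(row=4, pile=7, rank=2, suit=diamonds) → suit is diamonds → Negative.
(row=3, pile=6, rank=7, suit=diamonds) → suit is diamonds → Negative.
(row=3, pile=3, rank=11, suit=diamonds) → suit is diamonds → Negative.
(row=4, pile=8, rank=2, suit=spades) → suit is spades → Positive.
(row=6, pile=7, rank=3, suit=spades) → suit is spades → Positive.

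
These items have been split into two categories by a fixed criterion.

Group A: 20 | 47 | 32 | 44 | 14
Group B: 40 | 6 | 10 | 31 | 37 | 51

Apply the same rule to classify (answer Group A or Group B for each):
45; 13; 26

Rule: ≡ 2 (mod 3). This holds for each 'Group A' example and fails for each 'Group B' one.

Group B, Group B, Group A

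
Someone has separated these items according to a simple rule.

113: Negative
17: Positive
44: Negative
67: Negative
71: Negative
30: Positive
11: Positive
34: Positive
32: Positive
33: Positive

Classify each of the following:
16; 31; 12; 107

The classifier is using: at most 34.
16 → 16 ≤ 34 → Positive.
31 → 31 ≤ 34 → Positive.
12 → 12 ≤ 34 → Positive.
107 → 107 > 34 → Negative.

Positive, Positive, Positive, Negative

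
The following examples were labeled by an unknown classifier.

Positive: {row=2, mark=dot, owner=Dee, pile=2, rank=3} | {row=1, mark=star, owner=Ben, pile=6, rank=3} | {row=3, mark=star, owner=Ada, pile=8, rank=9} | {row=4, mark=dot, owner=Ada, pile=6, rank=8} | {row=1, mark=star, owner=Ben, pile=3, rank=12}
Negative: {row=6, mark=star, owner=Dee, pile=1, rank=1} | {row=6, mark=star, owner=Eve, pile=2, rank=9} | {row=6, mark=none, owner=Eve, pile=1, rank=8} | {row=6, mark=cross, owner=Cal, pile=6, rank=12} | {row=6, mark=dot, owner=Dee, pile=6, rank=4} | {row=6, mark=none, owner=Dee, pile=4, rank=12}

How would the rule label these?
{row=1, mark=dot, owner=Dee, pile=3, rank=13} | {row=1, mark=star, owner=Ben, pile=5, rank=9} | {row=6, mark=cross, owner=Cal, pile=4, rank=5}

Positive, Positive, Negative

The rule appears to be: row ≤ 4.
{row=1, mark=dot, owner=Dee, pile=3, rank=13}: Positive (row = 1). {row=1, mark=star, owner=Ben, pile=5, rank=9}: Positive (row = 1). {row=6, mark=cross, owner=Cal, pile=4, rank=5}: Negative (row = 6).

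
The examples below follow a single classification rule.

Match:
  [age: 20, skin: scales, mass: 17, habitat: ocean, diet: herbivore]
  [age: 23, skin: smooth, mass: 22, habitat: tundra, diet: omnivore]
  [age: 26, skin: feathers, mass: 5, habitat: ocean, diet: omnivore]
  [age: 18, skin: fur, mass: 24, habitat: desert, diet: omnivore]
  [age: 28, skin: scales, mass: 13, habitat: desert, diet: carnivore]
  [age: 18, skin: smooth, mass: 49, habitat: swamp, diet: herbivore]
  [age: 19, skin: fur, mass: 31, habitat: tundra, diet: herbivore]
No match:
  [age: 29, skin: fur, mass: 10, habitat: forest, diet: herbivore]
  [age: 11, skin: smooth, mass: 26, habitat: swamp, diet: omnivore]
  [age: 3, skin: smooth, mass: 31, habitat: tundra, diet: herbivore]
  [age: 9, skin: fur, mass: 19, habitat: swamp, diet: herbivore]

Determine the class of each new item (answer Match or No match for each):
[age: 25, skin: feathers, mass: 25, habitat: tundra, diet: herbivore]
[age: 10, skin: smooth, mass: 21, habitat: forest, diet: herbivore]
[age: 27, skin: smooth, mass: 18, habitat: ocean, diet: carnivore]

Match, No match, Match

'Match' ⟺ age ≥ 18 AND age ≤ 28.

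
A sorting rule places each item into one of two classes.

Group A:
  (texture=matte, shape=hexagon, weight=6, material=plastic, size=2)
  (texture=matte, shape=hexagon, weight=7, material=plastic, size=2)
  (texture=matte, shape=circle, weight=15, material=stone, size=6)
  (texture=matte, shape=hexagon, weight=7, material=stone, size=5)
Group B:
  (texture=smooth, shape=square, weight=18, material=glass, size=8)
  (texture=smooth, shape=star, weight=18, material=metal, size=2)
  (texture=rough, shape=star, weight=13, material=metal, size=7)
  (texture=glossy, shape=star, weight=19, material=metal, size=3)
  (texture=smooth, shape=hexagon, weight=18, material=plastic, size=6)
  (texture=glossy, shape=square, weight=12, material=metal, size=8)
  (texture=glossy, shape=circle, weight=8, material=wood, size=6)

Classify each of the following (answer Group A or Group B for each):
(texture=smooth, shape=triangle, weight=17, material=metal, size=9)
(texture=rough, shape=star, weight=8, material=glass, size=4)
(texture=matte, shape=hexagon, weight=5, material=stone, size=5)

The common property of the 'Group A' items is: texture is matte. No 'Group B' item has it.

Group B, Group B, Group A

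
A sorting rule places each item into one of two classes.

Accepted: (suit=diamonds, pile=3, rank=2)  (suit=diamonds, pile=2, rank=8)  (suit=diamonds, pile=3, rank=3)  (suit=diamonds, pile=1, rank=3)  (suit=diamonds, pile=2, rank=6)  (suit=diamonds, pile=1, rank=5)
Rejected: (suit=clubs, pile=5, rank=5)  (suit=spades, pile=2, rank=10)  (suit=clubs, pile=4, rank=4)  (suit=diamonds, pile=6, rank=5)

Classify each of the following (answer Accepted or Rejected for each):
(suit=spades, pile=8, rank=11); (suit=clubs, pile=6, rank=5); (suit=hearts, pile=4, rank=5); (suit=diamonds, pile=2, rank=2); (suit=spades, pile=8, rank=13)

The pattern is that an item is 'Accepted' exactly when: suit is diamonds AND pile ≤ 3.
Rejected: (suit=spades, pile=8, rank=11), since suit is spades, pile = 8. Rejected: (suit=clubs, pile=6, rank=5), since suit is clubs, pile = 6. Rejected: (suit=hearts, pile=4, rank=5), since suit is hearts, pile = 4. Accepted: (suit=diamonds, pile=2, rank=2), since suit is diamonds, pile = 2. Rejected: (suit=spades, pile=8, rank=13), since suit is spades, pile = 8.

Rejected, Rejected, Rejected, Accepted, Rejected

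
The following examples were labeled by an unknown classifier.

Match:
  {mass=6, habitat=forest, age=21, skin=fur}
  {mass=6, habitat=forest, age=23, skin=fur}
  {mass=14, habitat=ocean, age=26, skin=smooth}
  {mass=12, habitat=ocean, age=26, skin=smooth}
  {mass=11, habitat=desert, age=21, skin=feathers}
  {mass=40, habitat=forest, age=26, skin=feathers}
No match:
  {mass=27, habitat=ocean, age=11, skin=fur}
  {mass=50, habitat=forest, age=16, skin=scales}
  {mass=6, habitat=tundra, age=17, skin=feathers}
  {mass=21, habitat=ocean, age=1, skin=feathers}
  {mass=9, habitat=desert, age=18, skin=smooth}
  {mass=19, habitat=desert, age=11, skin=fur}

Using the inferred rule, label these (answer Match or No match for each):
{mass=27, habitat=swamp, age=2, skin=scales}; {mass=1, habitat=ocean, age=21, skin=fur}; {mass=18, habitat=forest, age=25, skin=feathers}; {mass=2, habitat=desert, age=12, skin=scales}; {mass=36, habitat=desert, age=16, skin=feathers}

'Match' ⟺ age ≥ 21.
{mass=27, habitat=swamp, age=2, skin=scales}: No match (age = 2). {mass=1, habitat=ocean, age=21, skin=fur}: Match (age = 21). {mass=18, habitat=forest, age=25, skin=feathers}: Match (age = 25). {mass=2, habitat=desert, age=12, skin=scales}: No match (age = 12). {mass=36, habitat=desert, age=16, skin=feathers}: No match (age = 16).

No match, Match, Match, No match, No match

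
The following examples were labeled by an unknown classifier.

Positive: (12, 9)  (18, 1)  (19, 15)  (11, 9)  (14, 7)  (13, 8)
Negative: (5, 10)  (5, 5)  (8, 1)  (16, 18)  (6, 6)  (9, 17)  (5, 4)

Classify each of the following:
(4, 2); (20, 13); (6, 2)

Rule: first > second AND sum ≥ 10. This holds for each 'Positive' example and fails for each 'Negative' one.
(4, 2): Negative (4 > 2, 4+2 = 6). (20, 13): Positive (20 > 13, 20+13 = 33). (6, 2): Negative (6 > 2, 6+2 = 8).

Negative, Positive, Negative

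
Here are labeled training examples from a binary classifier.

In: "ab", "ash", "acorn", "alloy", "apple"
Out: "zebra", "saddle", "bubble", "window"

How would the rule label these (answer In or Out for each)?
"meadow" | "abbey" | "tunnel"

Out, In, Out

The simplest hypothesis consistent with all the labels is: starts with 'a'.
"meadow" → starts with 'm' → Out. "abbey" → starts with 'a' → In. "tunnel" → starts with 't' → Out.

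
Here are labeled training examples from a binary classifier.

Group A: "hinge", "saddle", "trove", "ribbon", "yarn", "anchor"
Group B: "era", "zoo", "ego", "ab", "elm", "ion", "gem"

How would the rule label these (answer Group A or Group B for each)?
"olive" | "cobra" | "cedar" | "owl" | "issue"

Every 'Group A' example satisfies: length ≥ 4. None of the 'Group B' examples do.

Group A, Group A, Group A, Group B, Group A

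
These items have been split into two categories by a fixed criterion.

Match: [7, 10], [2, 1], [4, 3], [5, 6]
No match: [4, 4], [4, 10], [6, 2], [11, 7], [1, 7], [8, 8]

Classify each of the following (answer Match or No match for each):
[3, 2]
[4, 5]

Match, Match

Every 'Match' example satisfies: sum is odd. None of the 'No match' examples do.
[3, 2]: 3+2 = 5, qualifies → Match. [4, 5]: 4+5 = 9, qualifies → Match.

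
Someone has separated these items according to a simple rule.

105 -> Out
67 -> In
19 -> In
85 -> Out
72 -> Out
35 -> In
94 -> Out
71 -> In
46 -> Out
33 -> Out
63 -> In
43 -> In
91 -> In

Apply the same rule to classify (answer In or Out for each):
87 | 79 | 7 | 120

In, In, In, Out

The classifier is using: ≡ 3 (mod 4).
In: 87, since 87 mod 4 = 3.
In: 79, since 79 mod 4 = 3.
In: 7, since 7 mod 4 = 3.
Out: 120, since 120 mod 4 = 0.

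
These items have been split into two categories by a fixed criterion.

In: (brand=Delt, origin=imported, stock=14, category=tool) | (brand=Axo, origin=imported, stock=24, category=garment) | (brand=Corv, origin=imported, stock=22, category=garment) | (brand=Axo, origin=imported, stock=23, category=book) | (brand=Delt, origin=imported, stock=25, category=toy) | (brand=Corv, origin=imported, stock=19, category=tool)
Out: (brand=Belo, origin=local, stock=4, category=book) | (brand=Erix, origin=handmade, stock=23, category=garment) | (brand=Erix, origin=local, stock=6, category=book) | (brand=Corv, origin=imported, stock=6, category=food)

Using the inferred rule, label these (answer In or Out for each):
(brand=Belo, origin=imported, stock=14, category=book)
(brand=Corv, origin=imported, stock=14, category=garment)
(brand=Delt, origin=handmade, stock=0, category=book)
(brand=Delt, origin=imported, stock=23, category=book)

In, In, Out, In

The common property of the 'In' items is: origin is imported AND stock ≥ 14. No 'Out' item has it.
(brand=Belo, origin=imported, stock=14, category=book): In (origin is imported, stock = 14). (brand=Corv, origin=imported, stock=14, category=garment): In (origin is imported, stock = 14). (brand=Delt, origin=handmade, stock=0, category=book): Out (origin is handmade, stock = 0). (brand=Delt, origin=imported, stock=23, category=book): In (origin is imported, stock = 23).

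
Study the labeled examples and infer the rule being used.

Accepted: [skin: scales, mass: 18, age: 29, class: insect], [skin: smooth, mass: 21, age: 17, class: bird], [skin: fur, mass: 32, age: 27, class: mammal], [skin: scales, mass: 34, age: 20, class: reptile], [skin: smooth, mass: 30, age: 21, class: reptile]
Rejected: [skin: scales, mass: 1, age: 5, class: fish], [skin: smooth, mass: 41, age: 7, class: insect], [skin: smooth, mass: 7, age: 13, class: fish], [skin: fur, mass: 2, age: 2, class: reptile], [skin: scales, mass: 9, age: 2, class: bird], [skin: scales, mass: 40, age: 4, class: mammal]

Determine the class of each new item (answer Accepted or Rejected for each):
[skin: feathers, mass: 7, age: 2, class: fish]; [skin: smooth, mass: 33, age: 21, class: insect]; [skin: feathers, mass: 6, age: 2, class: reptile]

Every 'Accepted' example satisfies: age ≥ 17. None of the 'Rejected' examples do.
[skin: feathers, mass: 7, age: 2, class: fish] → age = 2 → Rejected.
[skin: smooth, mass: 33, age: 21, class: insect] → age = 21 → Accepted.
[skin: feathers, mass: 6, age: 2, class: reptile] → age = 2 → Rejected.

Rejected, Accepted, Rejected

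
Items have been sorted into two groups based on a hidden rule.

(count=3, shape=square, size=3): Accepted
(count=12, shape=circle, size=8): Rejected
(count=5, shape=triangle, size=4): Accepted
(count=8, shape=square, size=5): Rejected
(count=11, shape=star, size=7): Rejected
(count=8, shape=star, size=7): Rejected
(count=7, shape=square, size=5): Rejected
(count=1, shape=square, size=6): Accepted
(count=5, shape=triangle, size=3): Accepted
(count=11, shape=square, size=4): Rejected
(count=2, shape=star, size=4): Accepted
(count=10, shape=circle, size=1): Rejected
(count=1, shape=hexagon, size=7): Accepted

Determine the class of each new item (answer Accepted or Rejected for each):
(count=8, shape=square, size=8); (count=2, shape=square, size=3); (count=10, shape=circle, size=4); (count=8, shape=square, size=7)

The rule appears to be: count ≤ 5.
(count=8, shape=square, size=8): count = 8 — does not pass, so Rejected. (count=2, shape=square, size=3): count = 2 — has this property, so Accepted. (count=10, shape=circle, size=4): count = 10 — does not pass, so Rejected. (count=8, shape=square, size=7): count = 8 — does not pass, so Rejected.

Rejected, Accepted, Rejected, Rejected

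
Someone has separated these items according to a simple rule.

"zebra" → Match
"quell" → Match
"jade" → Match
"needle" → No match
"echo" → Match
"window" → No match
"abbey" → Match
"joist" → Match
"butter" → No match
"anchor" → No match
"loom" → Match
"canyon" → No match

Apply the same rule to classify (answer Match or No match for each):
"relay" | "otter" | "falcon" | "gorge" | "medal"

Match, Match, No match, Match, Match

Every 'Match' example satisfies: length ≤ 5. None of the 'No match' examples do.
"relay" — length 5, hence Match. "otter" — length 5, hence Match. "falcon" — length 6, hence No match. "gorge" — length 5, hence Match. "medal" — length 5, hence Match.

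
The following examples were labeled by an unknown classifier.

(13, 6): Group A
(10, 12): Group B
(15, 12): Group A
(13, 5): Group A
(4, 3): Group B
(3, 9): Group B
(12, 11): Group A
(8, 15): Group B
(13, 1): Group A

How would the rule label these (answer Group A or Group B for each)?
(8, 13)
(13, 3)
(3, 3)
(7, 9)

Group B, Group A, Group B, Group B

A rule that fits every label: first ≥ 11 — true of each 'Group A' example, false of each 'Group B' one.
(8, 13) — first 8, hence Group B.
(13, 3) — first 13, hence Group A.
(3, 3) — first 3, hence Group B.
(7, 9) — first 7, hence Group B.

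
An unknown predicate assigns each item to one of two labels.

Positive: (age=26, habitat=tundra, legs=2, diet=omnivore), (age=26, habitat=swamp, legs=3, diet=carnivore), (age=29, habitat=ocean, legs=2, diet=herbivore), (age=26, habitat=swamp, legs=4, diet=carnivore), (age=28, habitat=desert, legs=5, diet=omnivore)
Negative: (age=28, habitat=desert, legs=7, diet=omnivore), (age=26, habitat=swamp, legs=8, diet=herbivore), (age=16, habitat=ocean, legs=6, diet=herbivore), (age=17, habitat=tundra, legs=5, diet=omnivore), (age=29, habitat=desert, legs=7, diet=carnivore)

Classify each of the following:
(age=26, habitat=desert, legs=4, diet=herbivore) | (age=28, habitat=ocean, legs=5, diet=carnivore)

The distinguishing property — age ≥ 26 AND legs ≤ 5 — holds for all the 'Positive' cases and none of the 'Negative' cases.

Positive, Positive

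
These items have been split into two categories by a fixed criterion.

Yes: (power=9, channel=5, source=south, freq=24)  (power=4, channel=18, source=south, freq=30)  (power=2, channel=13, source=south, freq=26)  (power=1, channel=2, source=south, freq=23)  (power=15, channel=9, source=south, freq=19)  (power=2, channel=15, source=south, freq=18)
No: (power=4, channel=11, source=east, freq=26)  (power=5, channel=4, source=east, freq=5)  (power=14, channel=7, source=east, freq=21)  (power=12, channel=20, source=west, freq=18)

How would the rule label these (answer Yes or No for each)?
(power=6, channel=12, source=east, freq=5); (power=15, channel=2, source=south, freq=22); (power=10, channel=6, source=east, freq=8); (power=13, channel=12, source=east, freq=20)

Every 'Yes' example satisfies: source is south. None of the 'No' examples do.
(power=6, channel=12, source=east, freq=5) → source is east → No.
(power=15, channel=2, source=south, freq=22) → source is south → Yes.
(power=10, channel=6, source=east, freq=8) → source is east → No.
(power=13, channel=12, source=east, freq=20) → source is east → No.

No, Yes, No, No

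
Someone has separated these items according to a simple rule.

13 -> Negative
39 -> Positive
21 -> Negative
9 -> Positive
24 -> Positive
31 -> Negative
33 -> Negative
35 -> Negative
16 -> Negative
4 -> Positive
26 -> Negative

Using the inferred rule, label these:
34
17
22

Positive, Negative, Negative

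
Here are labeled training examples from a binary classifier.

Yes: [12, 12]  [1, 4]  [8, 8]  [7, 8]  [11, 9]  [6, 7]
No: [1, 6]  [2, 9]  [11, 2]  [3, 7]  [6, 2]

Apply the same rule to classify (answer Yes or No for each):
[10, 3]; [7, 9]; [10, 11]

No, Yes, Yes

The classifier is using: |first − second| ≤ 3.
[10, 3]: No (|10−3| = 7). [7, 9]: Yes (|7−9| = 2). [10, 11]: Yes (|10−11| = 1).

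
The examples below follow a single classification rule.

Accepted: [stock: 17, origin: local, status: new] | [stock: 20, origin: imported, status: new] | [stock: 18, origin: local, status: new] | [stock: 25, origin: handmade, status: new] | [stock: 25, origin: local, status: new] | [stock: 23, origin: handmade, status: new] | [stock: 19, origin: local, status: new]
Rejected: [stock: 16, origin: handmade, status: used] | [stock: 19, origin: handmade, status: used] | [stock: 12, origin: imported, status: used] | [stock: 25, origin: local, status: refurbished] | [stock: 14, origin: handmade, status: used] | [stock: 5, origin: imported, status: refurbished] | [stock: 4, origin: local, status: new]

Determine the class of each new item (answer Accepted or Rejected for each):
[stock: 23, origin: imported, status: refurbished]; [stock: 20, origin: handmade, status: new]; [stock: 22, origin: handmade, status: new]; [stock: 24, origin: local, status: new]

One predicate separates the groups cleanly: status is new AND stock ≥ 5.
[stock: 23, origin: imported, status: refurbished]: status is refurbished, stock = 23 — doesn't match, so Rejected. [stock: 20, origin: handmade, status: new]: status is new, stock = 20 — qualifies, so Accepted. [stock: 22, origin: handmade, status: new]: status is new, stock = 22 — qualifies, so Accepted. [stock: 24, origin: local, status: new]: status is new, stock = 24 — qualifies, so Accepted.

Rejected, Accepted, Accepted, Accepted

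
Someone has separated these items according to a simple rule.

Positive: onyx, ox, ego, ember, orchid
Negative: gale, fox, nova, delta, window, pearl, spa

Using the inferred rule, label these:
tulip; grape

'Positive' ⟺ starts with a vowel.
Negative: tulip, since starts with 't'.
Negative: grape, since starts with 'g'.

Negative, Negative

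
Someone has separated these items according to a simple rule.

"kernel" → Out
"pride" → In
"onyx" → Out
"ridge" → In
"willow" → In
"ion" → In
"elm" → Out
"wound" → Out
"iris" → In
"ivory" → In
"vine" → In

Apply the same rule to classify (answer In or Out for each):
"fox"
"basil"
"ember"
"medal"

The distinguishing property — contains 'i' — holds for all the 'In' cases and none of the 'Out' cases.
"fox": no 'i', doesn't qualify → Out.
"basil": has 'i', has this property → In.
"ember": no 'i', doesn't qualify → Out.
"medal": no 'i', doesn't qualify → Out.

Out, In, Out, Out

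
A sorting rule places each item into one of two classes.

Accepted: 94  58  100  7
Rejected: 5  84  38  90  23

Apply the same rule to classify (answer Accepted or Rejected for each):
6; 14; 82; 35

Rejected, Rejected, Accepted, Rejected

Rule: ≡ 1 (mod 3). This holds for each 'Accepted' example and fails for each 'Rejected' one.
6: 6 mod 3 = 0, fails this test → Rejected. 14: 14 mod 3 = 2, fails this test → Rejected. 82: 82 mod 3 = 1, qualifies → Accepted. 35: 35 mod 3 = 2, fails this test → Rejected.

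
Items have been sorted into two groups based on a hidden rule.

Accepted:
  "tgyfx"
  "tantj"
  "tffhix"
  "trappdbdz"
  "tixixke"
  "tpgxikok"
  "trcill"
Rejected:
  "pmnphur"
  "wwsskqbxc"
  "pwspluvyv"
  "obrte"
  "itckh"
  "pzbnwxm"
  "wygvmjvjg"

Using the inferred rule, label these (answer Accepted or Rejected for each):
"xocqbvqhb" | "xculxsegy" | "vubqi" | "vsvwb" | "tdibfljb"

Rejected, Rejected, Rejected, Rejected, Accepted

The common property of the 'Accepted' items is: starts with 't'. No 'Rejected' item has it.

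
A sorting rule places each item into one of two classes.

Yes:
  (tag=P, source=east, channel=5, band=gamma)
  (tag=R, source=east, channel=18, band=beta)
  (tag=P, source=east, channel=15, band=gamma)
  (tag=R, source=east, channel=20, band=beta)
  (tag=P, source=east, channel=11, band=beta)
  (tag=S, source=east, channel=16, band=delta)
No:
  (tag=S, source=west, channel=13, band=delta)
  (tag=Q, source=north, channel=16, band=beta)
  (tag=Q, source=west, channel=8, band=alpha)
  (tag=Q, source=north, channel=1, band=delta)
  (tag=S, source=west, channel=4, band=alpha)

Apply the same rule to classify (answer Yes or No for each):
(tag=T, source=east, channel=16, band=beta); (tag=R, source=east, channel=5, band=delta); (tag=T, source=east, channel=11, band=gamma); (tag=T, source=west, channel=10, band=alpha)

Yes, Yes, Yes, No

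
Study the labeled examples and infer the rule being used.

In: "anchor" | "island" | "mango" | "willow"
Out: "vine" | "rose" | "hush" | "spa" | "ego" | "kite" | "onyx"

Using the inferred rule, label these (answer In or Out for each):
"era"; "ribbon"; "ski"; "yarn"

Out, In, Out, Out

Rule: length ≥ 5. This holds for each 'In' example and fails for each 'Out' one.
"era": Out (length 3).
"ribbon": In (length 6).
"ski": Out (length 3).
"yarn": Out (length 4).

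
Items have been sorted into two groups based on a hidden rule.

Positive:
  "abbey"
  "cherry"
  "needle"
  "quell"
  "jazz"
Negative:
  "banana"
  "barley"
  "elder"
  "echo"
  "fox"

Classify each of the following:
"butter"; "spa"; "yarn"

Positive, Negative, Negative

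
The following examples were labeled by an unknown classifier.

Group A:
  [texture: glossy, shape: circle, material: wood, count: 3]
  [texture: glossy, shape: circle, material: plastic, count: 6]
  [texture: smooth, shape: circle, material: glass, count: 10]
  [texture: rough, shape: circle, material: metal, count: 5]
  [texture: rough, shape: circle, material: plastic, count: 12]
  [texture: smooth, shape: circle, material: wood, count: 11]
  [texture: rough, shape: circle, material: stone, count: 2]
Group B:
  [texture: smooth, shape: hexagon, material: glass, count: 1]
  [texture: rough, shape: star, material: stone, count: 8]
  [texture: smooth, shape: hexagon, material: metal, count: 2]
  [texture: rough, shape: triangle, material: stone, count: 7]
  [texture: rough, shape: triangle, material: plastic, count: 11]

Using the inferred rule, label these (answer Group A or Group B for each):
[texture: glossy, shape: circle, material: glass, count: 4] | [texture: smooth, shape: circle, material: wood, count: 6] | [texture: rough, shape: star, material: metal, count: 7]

Group A, Group A, Group B

Rule: shape is circle. This holds for each 'Group A' example and fails for each 'Group B' one.
Group A: [texture: glossy, shape: circle, material: glass, count: 4], since shape is circle.
Group A: [texture: smooth, shape: circle, material: wood, count: 6], since shape is circle.
Group B: [texture: rough, shape: star, material: metal, count: 7], since shape is star.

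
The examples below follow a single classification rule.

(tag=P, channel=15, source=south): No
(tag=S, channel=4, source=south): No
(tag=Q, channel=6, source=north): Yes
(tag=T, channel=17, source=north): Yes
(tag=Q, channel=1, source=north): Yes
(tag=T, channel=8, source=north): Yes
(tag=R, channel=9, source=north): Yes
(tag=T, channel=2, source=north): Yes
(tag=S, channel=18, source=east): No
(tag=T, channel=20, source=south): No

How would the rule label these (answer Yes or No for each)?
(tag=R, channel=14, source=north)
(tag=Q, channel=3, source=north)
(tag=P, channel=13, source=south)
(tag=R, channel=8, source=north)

One predicate separates the groups cleanly: source is north.
Yes: (tag=R, channel=14, source=north), since source is north. Yes: (tag=Q, channel=3, source=north), since source is north. No: (tag=P, channel=13, source=south), since source is south. Yes: (tag=R, channel=8, source=north), since source is north.

Yes, Yes, No, Yes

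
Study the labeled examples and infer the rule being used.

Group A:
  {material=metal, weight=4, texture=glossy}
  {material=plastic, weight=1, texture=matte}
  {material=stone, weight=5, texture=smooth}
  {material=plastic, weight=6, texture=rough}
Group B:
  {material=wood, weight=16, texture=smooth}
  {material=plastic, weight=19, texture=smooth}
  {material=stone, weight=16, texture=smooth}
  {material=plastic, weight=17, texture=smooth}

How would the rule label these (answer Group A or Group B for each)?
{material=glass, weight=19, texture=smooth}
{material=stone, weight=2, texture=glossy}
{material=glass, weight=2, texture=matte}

Group B, Group A, Group A

'Group A' ⟺ weight ≤ 6.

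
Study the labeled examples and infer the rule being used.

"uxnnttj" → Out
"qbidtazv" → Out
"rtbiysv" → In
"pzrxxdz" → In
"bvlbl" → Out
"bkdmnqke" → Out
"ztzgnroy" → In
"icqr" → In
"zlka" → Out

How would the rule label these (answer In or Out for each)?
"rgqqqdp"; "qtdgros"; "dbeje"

One predicate separates the groups cleanly: contains 'r'.

In, In, Out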